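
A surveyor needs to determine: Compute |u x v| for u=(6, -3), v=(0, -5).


|u x v| = |6*(-5) - (-3)*0|
= |(-30) - 0| = 30

30


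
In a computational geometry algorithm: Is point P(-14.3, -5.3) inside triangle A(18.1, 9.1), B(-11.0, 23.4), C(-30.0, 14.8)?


Cross products: AB x AP = 882.36, BC x BP = 516.92, CA x CP = -877.32
All same sign? no

No, outside


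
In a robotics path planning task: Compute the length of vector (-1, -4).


|u| = sqrt((-1)^2 + (-4)^2) = sqrt(17) = 4.1231

4.1231


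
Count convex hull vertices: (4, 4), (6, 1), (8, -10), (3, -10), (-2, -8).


Convex hull vertices (CCW): (-2, -8), (3, -10), (8, -10), (6, 1), (4, 4)
Count = 5

5


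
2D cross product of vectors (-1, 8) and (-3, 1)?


u x v = u_x*v_y - u_y*v_x = (-1)*1 - 8*(-3)
= (-1) - (-24) = 23

23


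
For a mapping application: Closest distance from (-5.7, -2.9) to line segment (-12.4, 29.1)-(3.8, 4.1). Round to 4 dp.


Project P onto AB: t = 1 (clamped to [0,1])
Closest point on segment: (3.8, 4.1)
Distance: 11.8004

11.8004


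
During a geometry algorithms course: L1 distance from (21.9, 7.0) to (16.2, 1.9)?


|21.9-16.2| + |7-1.9| = 5.7 + 5.1 = 10.8

10.8


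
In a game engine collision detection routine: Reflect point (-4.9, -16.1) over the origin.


Reflection over origin: (x,y) -> (-x,-y)
(-4.9, -16.1) -> (4.9, 16.1)

(4.9, 16.1)


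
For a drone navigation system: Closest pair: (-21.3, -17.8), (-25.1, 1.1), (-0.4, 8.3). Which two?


d(P0,P1) = 19.2782, d(P0,P2) = 33.4368, d(P1,P2) = 25.728
Closest: P0 and P1

Closest pair: (-21.3, -17.8) and (-25.1, 1.1), distance = 19.2782


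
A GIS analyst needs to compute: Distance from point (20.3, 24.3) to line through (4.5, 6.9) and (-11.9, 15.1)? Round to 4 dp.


|cross product| = 414.92
|line direction| = sqrt(336.2) = 18.3358
Distance = 414.92/sqrt(336.2) = 22.629

22.629


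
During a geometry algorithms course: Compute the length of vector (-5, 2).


|u| = sqrt((-5)^2 + 2^2) = sqrt(29) = 5.3852

5.3852


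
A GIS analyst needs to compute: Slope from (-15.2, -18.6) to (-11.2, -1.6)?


slope = (y2-y1)/(x2-x1) = ((-1.6)-(-18.6))/((-11.2)-(-15.2)) = 17/4 = 4.25

4.25


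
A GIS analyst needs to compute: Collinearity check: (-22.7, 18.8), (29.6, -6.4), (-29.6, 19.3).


Cross product: (29.6-(-22.7))*(19.3-18.8) - ((-6.4)-18.8)*((-29.6)-(-22.7))
= -147.73

No, not collinear


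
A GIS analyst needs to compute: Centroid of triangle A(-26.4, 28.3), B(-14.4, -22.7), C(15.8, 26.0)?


Centroid = ((x_A+x_B+x_C)/3, (y_A+y_B+y_C)/3)
= (((-26.4)+(-14.4)+15.8)/3, (28.3+(-22.7)+26)/3)
= (-8.3333, 10.5333)

(-8.3333, 10.5333)


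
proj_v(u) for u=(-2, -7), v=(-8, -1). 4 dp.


u.v = 23, |v| = sqrt(65) = 8.0623
Scalar projection = u.v / |v| = 23 / sqrt(65) = 2.8528

2.8528


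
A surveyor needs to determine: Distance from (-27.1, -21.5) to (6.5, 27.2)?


dx=33.6, dy=48.7
d^2 = 33.6^2 + 48.7^2 = 3500.65
d = sqrt(3500.65) = 59.1663

59.1663


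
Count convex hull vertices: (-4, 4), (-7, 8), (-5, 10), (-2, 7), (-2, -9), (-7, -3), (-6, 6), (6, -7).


Convex hull vertices (CCW): (-7, -3), (-2, -9), (6, -7), (-2, 7), (-5, 10), (-7, 8)
Count = 6

6


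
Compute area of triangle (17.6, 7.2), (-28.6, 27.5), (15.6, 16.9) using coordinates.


Area = |x_A(y_B-y_C) + x_B(y_C-y_A) + x_C(y_A-y_B)|/2
= |186.56 + (-277.42) + (-316.68)|/2
= 407.54/2 = 203.77

203.77


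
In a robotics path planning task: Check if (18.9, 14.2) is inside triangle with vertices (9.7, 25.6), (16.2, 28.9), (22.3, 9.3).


Cross products: AB x AP = -104.46, BC x BP = -36.75, CA x CP = -6.32
All same sign? yes

Yes, inside


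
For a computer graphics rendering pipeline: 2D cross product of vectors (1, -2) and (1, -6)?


u x v = u_x*v_y - u_y*v_x = 1*(-6) - (-2)*1
= (-6) - (-2) = -4

-4


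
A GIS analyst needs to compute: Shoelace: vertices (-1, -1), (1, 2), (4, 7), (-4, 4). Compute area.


Shoelace sum: ((-1)*2 - 1*(-1)) + (1*7 - 4*2) + (4*4 - (-4)*7) + ((-4)*(-1) - (-1)*4)
= 50
Area = |50|/2 = 25

25


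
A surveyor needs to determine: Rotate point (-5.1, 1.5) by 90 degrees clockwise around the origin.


90° CW: (x,y) -> (y, -x)
(-5.1,1.5) -> (1.5, 5.1)

(1.5, 5.1)


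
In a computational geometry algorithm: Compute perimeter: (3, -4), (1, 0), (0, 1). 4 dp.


Sides: (3, -4)->(1, 0): sqrt(20) = 4.472136, (1, 0)->(0, 1): sqrt(2) = 1.414214, (0, 1)->(3, -4): sqrt(34) = 5.830952
Sum = 11.717302
Perimeter = 11.7173

11.7173


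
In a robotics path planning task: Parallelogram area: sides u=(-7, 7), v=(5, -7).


|u x v| = |(-7)*(-7) - 7*5|
= |49 - 35| = 14

14


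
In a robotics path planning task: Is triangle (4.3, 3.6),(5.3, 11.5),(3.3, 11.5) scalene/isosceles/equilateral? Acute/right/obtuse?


Side lengths squared: AB^2=63.41, BC^2=4, CA^2=63.41
Sorted: [4, 63.41, 63.41]
By sides: Isosceles, By angles: Acute

Isosceles, Acute


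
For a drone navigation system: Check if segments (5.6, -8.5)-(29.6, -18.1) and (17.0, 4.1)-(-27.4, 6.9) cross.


Cross products: d1=591.36, d2=950.4, d3=411.84, d4=52.8
d1*d2 < 0 and d3*d4 < 0? no

No, they don't intersect


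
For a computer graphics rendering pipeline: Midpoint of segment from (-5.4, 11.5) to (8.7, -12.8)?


M = (((-5.4)+8.7)/2, (11.5+(-12.8))/2)
= (1.65, -0.65)

(1.65, -0.65)


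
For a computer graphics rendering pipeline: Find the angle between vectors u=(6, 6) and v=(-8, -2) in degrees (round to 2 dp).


u.v = -60, |u| = sqrt(72) = 8.4853, |v| = sqrt(68) = 8.2462
cos(theta) = u.v/(|u||v|) = -60/sqrt(4896) = -0.857493
theta = acos(-0.857493) = 149.04 degrees

149.04 degrees


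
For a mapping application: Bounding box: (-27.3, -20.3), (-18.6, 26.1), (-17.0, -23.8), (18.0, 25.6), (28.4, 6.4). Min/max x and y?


x range: [-27.3, 28.4]
y range: [-23.8, 26.1]
Bounding box: (-27.3,-23.8) to (28.4,26.1)

(-27.3,-23.8) to (28.4,26.1)


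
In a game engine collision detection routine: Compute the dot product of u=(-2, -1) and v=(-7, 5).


u . v = u_x*v_x + u_y*v_y = (-2)*(-7) + (-1)*5
= 14 + (-5) = 9

9


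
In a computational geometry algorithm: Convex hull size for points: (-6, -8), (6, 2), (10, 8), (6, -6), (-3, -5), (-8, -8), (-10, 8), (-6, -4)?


Convex hull vertices (CCW): (-10, 8), (-8, -8), (-6, -8), (6, -6), (10, 8)
Count = 5

5


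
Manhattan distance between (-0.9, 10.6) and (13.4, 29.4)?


|(-0.9)-13.4| + |10.6-29.4| = 14.3 + 18.8 = 33.1

33.1


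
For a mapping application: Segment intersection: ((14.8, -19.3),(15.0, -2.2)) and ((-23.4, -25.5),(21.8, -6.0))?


Cross products: d1=-464.66, d2=304.36, d3=651.98, d4=-117.04
d1*d2 < 0 and d3*d4 < 0? yes

Yes, they intersect


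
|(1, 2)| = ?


|u| = sqrt(1^2 + 2^2) = sqrt(5) = 2.2361

2.2361


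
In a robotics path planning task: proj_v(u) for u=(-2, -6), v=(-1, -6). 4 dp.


u.v = 38, |v| = sqrt(37) = 6.0828
Scalar projection = u.v / |v| = 38 / sqrt(37) = 6.2472

6.2472


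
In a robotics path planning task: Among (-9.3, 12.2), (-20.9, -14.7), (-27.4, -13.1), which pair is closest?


d(P0,P1) = 29.2945, d(P0,P2) = 31.1079, d(P1,P2) = 6.694
Closest: P1 and P2

Closest pair: (-20.9, -14.7) and (-27.4, -13.1), distance = 6.694


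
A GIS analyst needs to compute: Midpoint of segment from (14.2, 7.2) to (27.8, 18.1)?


M = ((14.2+27.8)/2, (7.2+18.1)/2)
= (21, 12.65)

(21, 12.65)


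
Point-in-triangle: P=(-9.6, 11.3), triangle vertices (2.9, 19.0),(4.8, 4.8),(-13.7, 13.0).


Cross products: AB x AP = -192.13, BC x BP = -2.17, CA x CP = -52.82
All same sign? yes

Yes, inside


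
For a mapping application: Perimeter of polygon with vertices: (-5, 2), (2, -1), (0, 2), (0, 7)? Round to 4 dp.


Sides: (-5, 2)->(2, -1): sqrt(58) = 7.615773, (2, -1)->(0, 2): sqrt(13) = 3.605551, (0, 2)->(0, 7): sqrt(25) = 5, (0, 7)->(-5, 2): sqrt(50) = 7.071068
Sum = 23.292392
Perimeter = 23.2924

23.2924


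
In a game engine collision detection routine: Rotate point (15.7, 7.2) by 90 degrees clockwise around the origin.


90° CW: (x,y) -> (y, -x)
(15.7,7.2) -> (7.2, -15.7)

(7.2, -15.7)


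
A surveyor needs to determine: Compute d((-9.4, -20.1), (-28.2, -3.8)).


dx=-18.8, dy=16.3
d^2 = (-18.8)^2 + 16.3^2 = 619.13
d = sqrt(619.13) = 24.8823

24.8823


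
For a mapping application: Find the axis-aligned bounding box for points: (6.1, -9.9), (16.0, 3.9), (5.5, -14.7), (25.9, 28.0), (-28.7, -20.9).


x range: [-28.7, 25.9]
y range: [-20.9, 28]
Bounding box: (-28.7,-20.9) to (25.9,28)

(-28.7,-20.9) to (25.9,28)


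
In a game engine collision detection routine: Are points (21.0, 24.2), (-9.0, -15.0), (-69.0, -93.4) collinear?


Cross product: ((-9)-21)*((-93.4)-24.2) - ((-15)-24.2)*((-69)-21)
= 0

Yes, collinear


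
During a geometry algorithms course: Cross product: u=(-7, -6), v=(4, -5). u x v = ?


u x v = u_x*v_y - u_y*v_x = (-7)*(-5) - (-6)*4
= 35 - (-24) = 59

59


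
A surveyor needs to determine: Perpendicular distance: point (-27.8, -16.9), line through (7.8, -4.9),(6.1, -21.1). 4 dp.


|cross product| = 556.32
|line direction| = sqrt(265.33) = 16.289
Distance = 556.32/sqrt(265.33) = 34.1532

34.1532


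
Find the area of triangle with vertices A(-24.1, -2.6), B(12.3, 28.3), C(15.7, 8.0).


Area = |x_A(y_B-y_C) + x_B(y_C-y_A) + x_C(y_A-y_B)|/2
= |(-489.23) + 130.38 + (-485.13)|/2
= 843.98/2 = 421.99

421.99


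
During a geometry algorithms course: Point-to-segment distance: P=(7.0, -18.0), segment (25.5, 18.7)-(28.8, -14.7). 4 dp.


Project P onto AB: t = 1 (clamped to [0,1])
Closest point on segment: (28.8, -14.7)
Distance: 22.0484

22.0484


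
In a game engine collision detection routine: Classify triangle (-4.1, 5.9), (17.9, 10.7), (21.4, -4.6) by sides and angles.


Side lengths squared: AB^2=507.04, BC^2=246.34, CA^2=760.5
Sorted: [246.34, 507.04, 760.5]
By sides: Scalene, By angles: Obtuse

Scalene, Obtuse


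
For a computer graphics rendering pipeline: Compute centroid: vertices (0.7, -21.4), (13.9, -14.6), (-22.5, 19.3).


Centroid = ((x_A+x_B+x_C)/3, (y_A+y_B+y_C)/3)
= ((0.7+13.9+(-22.5))/3, ((-21.4)+(-14.6)+19.3)/3)
= (-2.6333, -5.5667)

(-2.6333, -5.5667)


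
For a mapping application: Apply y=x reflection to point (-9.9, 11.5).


Reflection over y=x: (x,y) -> (y,x)
(-9.9, 11.5) -> (11.5, -9.9)

(11.5, -9.9)


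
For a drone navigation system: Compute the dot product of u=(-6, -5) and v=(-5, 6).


u . v = u_x*v_x + u_y*v_y = (-6)*(-5) + (-5)*6
= 30 + (-30) = 0

0


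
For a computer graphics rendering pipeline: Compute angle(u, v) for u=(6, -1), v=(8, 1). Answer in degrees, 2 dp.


u.v = 47, |u| = sqrt(37) = 6.0828, |v| = sqrt(65) = 8.0623
cos(theta) = u.v/(|u||v|) = 47/sqrt(2405) = 0.958386
theta = acos(0.958386) = 16.59 degrees

16.59 degrees


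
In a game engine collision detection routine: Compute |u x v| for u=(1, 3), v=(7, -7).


|u x v| = |1*(-7) - 3*7|
= |(-7) - 21| = 28

28


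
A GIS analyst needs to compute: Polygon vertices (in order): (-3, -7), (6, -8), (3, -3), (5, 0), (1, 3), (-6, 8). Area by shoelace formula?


Shoelace sum: ((-3)*(-8) - 6*(-7)) + (6*(-3) - 3*(-8)) + (3*0 - 5*(-3)) + (5*3 - 1*0) + (1*8 - (-6)*3) + ((-6)*(-7) - (-3)*8)
= 194
Area = |194|/2 = 97

97


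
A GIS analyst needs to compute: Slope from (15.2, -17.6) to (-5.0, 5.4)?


slope = (y2-y1)/(x2-x1) = (5.4-(-17.6))/((-5)-15.2) = 23/(-20.2) = -1.1386

-1.1386


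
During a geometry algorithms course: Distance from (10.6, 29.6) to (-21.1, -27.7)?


dx=-31.7, dy=-57.3
d^2 = (-31.7)^2 + (-57.3)^2 = 4288.18
d = sqrt(4288.18) = 65.4842

65.4842


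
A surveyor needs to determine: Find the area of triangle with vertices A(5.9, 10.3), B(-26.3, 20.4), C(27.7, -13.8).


Area = |x_A(y_B-y_C) + x_B(y_C-y_A) + x_C(y_A-y_B)|/2
= |201.78 + 633.83 + (-279.77)|/2
= 555.84/2 = 277.92

277.92


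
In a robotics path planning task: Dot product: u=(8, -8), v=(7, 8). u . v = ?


u . v = u_x*v_x + u_y*v_y = 8*7 + (-8)*8
= 56 + (-64) = -8

-8


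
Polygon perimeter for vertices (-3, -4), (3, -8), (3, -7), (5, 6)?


Sides: (-3, -4)->(3, -8): sqrt(52) = 7.211103, (3, -8)->(3, -7): sqrt(1) = 1, (3, -7)->(5, 6): sqrt(173) = 13.152946, (5, 6)->(-3, -4): sqrt(164) = 12.806248
Sum = 34.170297
Perimeter = 34.1703

34.1703


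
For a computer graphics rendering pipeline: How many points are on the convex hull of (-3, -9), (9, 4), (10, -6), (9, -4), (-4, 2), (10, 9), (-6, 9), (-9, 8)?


Convex hull vertices (CCW): (-9, 8), (-3, -9), (10, -6), (10, 9), (-6, 9)
Count = 5

5


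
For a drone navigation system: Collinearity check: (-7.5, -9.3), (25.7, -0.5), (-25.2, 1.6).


Cross product: (25.7-(-7.5))*(1.6-(-9.3)) - ((-0.5)-(-9.3))*((-25.2)-(-7.5))
= 517.64

No, not collinear


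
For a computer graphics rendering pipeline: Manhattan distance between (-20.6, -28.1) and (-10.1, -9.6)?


|(-20.6)-(-10.1)| + |(-28.1)-(-9.6)| = 10.5 + 18.5 = 29

29


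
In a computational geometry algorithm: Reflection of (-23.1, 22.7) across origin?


Reflection over origin: (x,y) -> (-x,-y)
(-23.1, 22.7) -> (23.1, -22.7)

(23.1, -22.7)


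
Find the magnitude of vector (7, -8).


|u| = sqrt(7^2 + (-8)^2) = sqrt(113) = 10.6301

10.6301


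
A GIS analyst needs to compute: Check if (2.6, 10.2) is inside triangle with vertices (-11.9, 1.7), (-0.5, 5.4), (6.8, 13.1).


Cross products: AB x AP = 43.25, BC x BP = 11.17, CA x CP = 6.35
All same sign? yes

Yes, inside


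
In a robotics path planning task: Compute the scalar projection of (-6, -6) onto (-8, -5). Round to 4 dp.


u.v = 78, |v| = sqrt(89) = 9.434
Scalar projection = u.v / |v| = 78 / sqrt(89) = 8.268

8.268


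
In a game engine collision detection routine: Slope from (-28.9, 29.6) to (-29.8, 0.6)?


slope = (y2-y1)/(x2-x1) = (0.6-29.6)/((-29.8)-(-28.9)) = (-29)/(-0.9) = 32.2222

32.2222


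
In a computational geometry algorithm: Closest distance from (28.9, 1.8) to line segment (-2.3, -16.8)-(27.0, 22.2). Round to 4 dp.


Project P onto AB: t = 0.689 (clamped to [0,1])
Closest point on segment: (17.8888, 10.0725)
Distance: 13.7724

13.7724


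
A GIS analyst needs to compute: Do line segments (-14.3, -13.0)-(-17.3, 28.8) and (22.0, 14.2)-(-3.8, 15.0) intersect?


Cross products: d1=730.8, d2=-345.24, d3=-1598.94, d4=-522.9
d1*d2 < 0 and d3*d4 < 0? no

No, they don't intersect


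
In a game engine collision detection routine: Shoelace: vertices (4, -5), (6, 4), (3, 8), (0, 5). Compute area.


Shoelace sum: (4*4 - 6*(-5)) + (6*8 - 3*4) + (3*5 - 0*8) + (0*(-5) - 4*5)
= 77
Area = |77|/2 = 38.5

38.5


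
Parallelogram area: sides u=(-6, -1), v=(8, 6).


|u x v| = |(-6)*6 - (-1)*8|
= |(-36) - (-8)| = 28

28


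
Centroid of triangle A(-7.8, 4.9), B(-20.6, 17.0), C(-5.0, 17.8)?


Centroid = ((x_A+x_B+x_C)/3, (y_A+y_B+y_C)/3)
= (((-7.8)+(-20.6)+(-5))/3, (4.9+17+17.8)/3)
= (-11.1333, 13.2333)

(-11.1333, 13.2333)


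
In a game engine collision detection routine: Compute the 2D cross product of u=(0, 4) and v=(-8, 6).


u x v = u_x*v_y - u_y*v_x = 0*6 - 4*(-8)
= 0 - (-32) = 32

32


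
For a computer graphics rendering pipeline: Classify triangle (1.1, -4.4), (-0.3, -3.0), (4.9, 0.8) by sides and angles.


Side lengths squared: AB^2=3.92, BC^2=41.48, CA^2=41.48
Sorted: [3.92, 41.48, 41.48]
By sides: Isosceles, By angles: Acute

Isosceles, Acute


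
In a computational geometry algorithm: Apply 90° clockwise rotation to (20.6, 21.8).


90° CW: (x,y) -> (y, -x)
(20.6,21.8) -> (21.8, -20.6)

(21.8, -20.6)


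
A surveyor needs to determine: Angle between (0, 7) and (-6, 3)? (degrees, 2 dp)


u.v = 21, |u| = sqrt(49) = 7, |v| = sqrt(45) = 6.7082
cos(theta) = u.v/(|u||v|) = 21/sqrt(2205) = 0.447214
theta = acos(0.447214) = 63.43 degrees

63.43 degrees


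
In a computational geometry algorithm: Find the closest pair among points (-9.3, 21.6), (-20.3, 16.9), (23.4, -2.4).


d(P0,P1) = 11.962, d(P0,P2) = 40.5622, d(P1,P2) = 47.7722
Closest: P0 and P1

Closest pair: (-9.3, 21.6) and (-20.3, 16.9), distance = 11.962


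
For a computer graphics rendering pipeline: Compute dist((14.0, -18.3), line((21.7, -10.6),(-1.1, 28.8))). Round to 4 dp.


|cross product| = 478.94
|line direction| = sqrt(2072.2) = 45.5214
Distance = 478.94/sqrt(2072.2) = 10.5212

10.5212


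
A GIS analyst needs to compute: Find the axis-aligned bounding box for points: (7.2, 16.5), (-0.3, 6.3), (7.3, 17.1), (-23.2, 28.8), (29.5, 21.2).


x range: [-23.2, 29.5]
y range: [6.3, 28.8]
Bounding box: (-23.2,6.3) to (29.5,28.8)

(-23.2,6.3) to (29.5,28.8)


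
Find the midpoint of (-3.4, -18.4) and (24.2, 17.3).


M = (((-3.4)+24.2)/2, ((-18.4)+17.3)/2)
= (10.4, -0.55)

(10.4, -0.55)


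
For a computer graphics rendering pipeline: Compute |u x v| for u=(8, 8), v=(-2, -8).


|u x v| = |8*(-8) - 8*(-2)|
= |(-64) - (-16)| = 48

48


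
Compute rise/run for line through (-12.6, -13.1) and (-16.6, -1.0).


slope = (y2-y1)/(x2-x1) = ((-1)-(-13.1))/((-16.6)-(-12.6)) = 12.1/(-4) = -3.025

-3.025


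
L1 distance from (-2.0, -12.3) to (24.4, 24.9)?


|(-2)-24.4| + |(-12.3)-24.9| = 26.4 + 37.2 = 63.6

63.6


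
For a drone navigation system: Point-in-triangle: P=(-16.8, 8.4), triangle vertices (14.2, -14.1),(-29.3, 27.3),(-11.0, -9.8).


Cross products: AB x AP = 304.65, BC x BP = 117.88, CA x CP = 433.7
All same sign? yes

Yes, inside


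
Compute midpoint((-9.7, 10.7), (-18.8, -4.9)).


M = (((-9.7)+(-18.8))/2, (10.7+(-4.9))/2)
= (-14.25, 2.9)

(-14.25, 2.9)


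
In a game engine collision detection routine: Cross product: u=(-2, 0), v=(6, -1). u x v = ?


u x v = u_x*v_y - u_y*v_x = (-2)*(-1) - 0*6
= 2 - 0 = 2

2


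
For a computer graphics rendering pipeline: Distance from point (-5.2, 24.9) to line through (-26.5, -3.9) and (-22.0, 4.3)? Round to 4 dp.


|cross product| = 45.06
|line direction| = sqrt(87.49) = 9.3536
Distance = 45.06/sqrt(87.49) = 4.8174

4.8174


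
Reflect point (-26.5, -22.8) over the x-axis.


Reflection over x-axis: (x,y) -> (x,-y)
(-26.5, -22.8) -> (-26.5, 22.8)

(-26.5, 22.8)


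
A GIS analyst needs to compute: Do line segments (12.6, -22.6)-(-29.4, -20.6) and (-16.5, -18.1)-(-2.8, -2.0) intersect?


Cross products: d1=-530.16, d2=173.44, d3=-130.8, d4=-834.4
d1*d2 < 0 and d3*d4 < 0? no

No, they don't intersect


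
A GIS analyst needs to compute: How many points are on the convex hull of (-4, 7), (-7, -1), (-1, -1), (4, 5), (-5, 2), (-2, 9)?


Convex hull vertices (CCW): (-7, -1), (-1, -1), (4, 5), (-2, 9), (-4, 7)
Count = 5

5


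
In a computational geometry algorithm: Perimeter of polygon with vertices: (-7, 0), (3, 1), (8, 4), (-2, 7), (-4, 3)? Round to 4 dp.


Sides: (-7, 0)->(3, 1): sqrt(101) = 10.049876, (3, 1)->(8, 4): sqrt(34) = 5.830952, (8, 4)->(-2, 7): sqrt(109) = 10.440307, (-2, 7)->(-4, 3): sqrt(20) = 4.472136, (-4, 3)->(-7, 0): sqrt(18) = 4.242641
Sum = 35.035912
Perimeter = 35.0359

35.0359


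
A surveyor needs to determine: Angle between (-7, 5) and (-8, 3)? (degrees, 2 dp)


u.v = 71, |u| = sqrt(74) = 8.6023, |v| = sqrt(73) = 8.544
cos(theta) = u.v/(|u||v|) = 71/sqrt(5402) = 0.966009
theta = acos(0.966009) = 14.98 degrees

14.98 degrees


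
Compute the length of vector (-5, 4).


|u| = sqrt((-5)^2 + 4^2) = sqrt(41) = 6.4031

6.4031


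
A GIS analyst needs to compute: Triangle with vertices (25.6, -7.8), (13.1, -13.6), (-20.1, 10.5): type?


Side lengths squared: AB^2=189.89, BC^2=1683.05, CA^2=2423.38
Sorted: [189.89, 1683.05, 2423.38]
By sides: Scalene, By angles: Obtuse

Scalene, Obtuse


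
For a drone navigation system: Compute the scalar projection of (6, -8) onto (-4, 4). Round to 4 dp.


u.v = -56, |v| = sqrt(32) = 5.6569
Scalar projection = u.v / |v| = -56 / sqrt(32) = -9.8995

-9.8995


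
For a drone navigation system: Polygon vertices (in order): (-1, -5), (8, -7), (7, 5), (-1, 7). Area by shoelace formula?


Shoelace sum: ((-1)*(-7) - 8*(-5)) + (8*5 - 7*(-7)) + (7*7 - (-1)*5) + ((-1)*(-5) - (-1)*7)
= 202
Area = |202|/2 = 101

101


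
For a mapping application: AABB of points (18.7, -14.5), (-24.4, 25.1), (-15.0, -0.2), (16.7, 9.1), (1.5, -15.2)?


x range: [-24.4, 18.7]
y range: [-15.2, 25.1]
Bounding box: (-24.4,-15.2) to (18.7,25.1)

(-24.4,-15.2) to (18.7,25.1)


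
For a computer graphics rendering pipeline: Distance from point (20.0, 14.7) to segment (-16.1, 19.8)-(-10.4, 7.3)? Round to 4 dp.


Project P onto AB: t = 1 (clamped to [0,1])
Closest point on segment: (-10.4, 7.3)
Distance: 31.2877

31.2877


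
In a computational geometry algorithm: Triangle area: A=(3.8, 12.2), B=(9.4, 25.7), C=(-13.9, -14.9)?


Area = |x_A(y_B-y_C) + x_B(y_C-y_A) + x_C(y_A-y_B)|/2
= |154.28 + (-254.74) + 187.65|/2
= 87.19/2 = 43.595

43.595


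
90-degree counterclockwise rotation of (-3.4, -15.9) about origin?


90° CCW: (x,y) -> (-y, x)
(-3.4,-15.9) -> (15.9, -3.4)

(15.9, -3.4)


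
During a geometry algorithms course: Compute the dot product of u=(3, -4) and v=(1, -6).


u . v = u_x*v_x + u_y*v_y = 3*1 + (-4)*(-6)
= 3 + 24 = 27

27


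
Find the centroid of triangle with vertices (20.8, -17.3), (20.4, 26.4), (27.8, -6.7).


Centroid = ((x_A+x_B+x_C)/3, (y_A+y_B+y_C)/3)
= ((20.8+20.4+27.8)/3, ((-17.3)+26.4+(-6.7))/3)
= (23, 0.8)

(23, 0.8)


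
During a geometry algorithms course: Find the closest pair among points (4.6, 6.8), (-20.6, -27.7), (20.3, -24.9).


d(P0,P1) = 42.7234, d(P0,P2) = 35.3748, d(P1,P2) = 40.9957
Closest: P0 and P2

Closest pair: (4.6, 6.8) and (20.3, -24.9), distance = 35.3748


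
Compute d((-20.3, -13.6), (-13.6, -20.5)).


dx=6.7, dy=-6.9
d^2 = 6.7^2 + (-6.9)^2 = 92.5
d = sqrt(92.5) = 9.6177

9.6177


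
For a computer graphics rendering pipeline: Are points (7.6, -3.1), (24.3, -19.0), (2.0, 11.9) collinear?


Cross product: (24.3-7.6)*(11.9-(-3.1)) - ((-19)-(-3.1))*(2-7.6)
= 161.46

No, not collinear


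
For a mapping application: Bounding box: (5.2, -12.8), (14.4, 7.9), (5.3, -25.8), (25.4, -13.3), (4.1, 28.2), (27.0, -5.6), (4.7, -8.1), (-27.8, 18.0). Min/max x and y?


x range: [-27.8, 27]
y range: [-25.8, 28.2]
Bounding box: (-27.8,-25.8) to (27,28.2)

(-27.8,-25.8) to (27,28.2)


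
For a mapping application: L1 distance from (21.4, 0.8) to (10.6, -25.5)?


|21.4-10.6| + |0.8-(-25.5)| = 10.8 + 26.3 = 37.1

37.1


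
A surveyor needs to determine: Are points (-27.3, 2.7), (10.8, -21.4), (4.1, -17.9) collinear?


Cross product: (10.8-(-27.3))*((-17.9)-2.7) - ((-21.4)-2.7)*(4.1-(-27.3))
= -28.12

No, not collinear


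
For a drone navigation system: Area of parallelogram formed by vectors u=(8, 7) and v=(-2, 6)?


|u x v| = |8*6 - 7*(-2)|
= |48 - (-14)| = 62

62


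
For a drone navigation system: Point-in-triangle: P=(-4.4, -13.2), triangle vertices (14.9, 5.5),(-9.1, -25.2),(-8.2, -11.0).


Cross products: AB x AP = -143.71, BC x BP = -55.94, CA x CP = -113.52
All same sign? yes

Yes, inside


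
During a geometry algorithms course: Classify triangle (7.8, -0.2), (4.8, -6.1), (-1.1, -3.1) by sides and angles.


Side lengths squared: AB^2=43.81, BC^2=43.81, CA^2=87.62
Sorted: [43.81, 43.81, 87.62]
By sides: Isosceles, By angles: Right

Isosceles, Right


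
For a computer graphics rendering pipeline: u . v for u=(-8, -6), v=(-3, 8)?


u . v = u_x*v_x + u_y*v_y = (-8)*(-3) + (-6)*8
= 24 + (-48) = -24

-24


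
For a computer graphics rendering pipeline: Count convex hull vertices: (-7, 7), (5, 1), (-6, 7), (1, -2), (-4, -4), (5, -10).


Convex hull vertices (CCW): (-7, 7), (-4, -4), (5, -10), (5, 1), (-6, 7)
Count = 5

5


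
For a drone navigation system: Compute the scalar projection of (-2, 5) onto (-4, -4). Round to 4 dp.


u.v = -12, |v| = sqrt(32) = 5.6569
Scalar projection = u.v / |v| = -12 / sqrt(32) = -2.1213

-2.1213


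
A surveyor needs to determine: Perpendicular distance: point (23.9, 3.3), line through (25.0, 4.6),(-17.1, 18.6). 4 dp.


|cross product| = 70.13
|line direction| = sqrt(1968.41) = 44.3668
Distance = 70.13/sqrt(1968.41) = 1.5807

1.5807


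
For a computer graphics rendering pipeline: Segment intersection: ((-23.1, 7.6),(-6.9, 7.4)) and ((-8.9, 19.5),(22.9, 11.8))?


Cross products: d1=-487.76, d2=-369.38, d3=195.62, d4=77.24
d1*d2 < 0 and d3*d4 < 0? no

No, they don't intersect


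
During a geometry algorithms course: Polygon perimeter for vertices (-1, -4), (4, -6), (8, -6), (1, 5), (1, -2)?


Sides: (-1, -4)->(4, -6): sqrt(29) = 5.385165, (4, -6)->(8, -6): sqrt(16) = 4, (8, -6)->(1, 5): sqrt(170) = 13.038405, (1, 5)->(1, -2): sqrt(49) = 7, (1, -2)->(-1, -4): sqrt(8) = 2.828427
Sum = 32.251997
Perimeter = 32.252

32.252


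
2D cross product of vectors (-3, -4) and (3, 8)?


u x v = u_x*v_y - u_y*v_x = (-3)*8 - (-4)*3
= (-24) - (-12) = -12

-12


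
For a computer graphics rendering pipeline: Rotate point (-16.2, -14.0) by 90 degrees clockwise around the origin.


90° CW: (x,y) -> (y, -x)
(-16.2,-14) -> (-14, 16.2)

(-14, 16.2)


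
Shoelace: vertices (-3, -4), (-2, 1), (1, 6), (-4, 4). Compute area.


Shoelace sum: ((-3)*1 - (-2)*(-4)) + ((-2)*6 - 1*1) + (1*4 - (-4)*6) + ((-4)*(-4) - (-3)*4)
= 32
Area = |32|/2 = 16

16


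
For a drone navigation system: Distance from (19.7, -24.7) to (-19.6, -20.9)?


dx=-39.3, dy=3.8
d^2 = (-39.3)^2 + 3.8^2 = 1558.93
d = sqrt(1558.93) = 39.4833

39.4833


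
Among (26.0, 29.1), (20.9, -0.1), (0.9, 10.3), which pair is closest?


d(P0,P1) = 29.642, d(P0,P2) = 31.36, d(P1,P2) = 22.5424
Closest: P1 and P2

Closest pair: (20.9, -0.1) and (0.9, 10.3), distance = 22.5424


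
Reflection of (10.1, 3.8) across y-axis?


Reflection over y-axis: (x,y) -> (-x,y)
(10.1, 3.8) -> (-10.1, 3.8)

(-10.1, 3.8)


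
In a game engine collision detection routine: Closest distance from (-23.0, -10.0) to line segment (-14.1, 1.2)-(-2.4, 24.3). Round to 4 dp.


Project P onto AB: t = 0 (clamped to [0,1])
Closest point on segment: (-14.1, 1.2)
Distance: 14.3056

14.3056


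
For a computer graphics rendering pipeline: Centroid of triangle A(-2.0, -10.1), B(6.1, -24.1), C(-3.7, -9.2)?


Centroid = ((x_A+x_B+x_C)/3, (y_A+y_B+y_C)/3)
= (((-2)+6.1+(-3.7))/3, ((-10.1)+(-24.1)+(-9.2))/3)
= (0.1333, -14.4667)

(0.1333, -14.4667)


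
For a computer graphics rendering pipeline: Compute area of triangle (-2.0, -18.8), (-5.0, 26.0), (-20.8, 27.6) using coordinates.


Area = |x_A(y_B-y_C) + x_B(y_C-y_A) + x_C(y_A-y_B)|/2
= |3.2 + (-232) + 931.84|/2
= 703.04/2 = 351.52

351.52


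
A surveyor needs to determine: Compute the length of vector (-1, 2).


|u| = sqrt((-1)^2 + 2^2) = sqrt(5) = 2.2361

2.2361


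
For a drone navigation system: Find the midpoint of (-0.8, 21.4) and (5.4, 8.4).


M = (((-0.8)+5.4)/2, (21.4+8.4)/2)
= (2.3, 14.9)

(2.3, 14.9)


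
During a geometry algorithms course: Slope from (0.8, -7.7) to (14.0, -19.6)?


slope = (y2-y1)/(x2-x1) = ((-19.6)-(-7.7))/(14-0.8) = (-11.9)/13.2 = -0.9015

-0.9015


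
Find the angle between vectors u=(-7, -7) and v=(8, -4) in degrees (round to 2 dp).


u.v = -28, |u| = sqrt(98) = 9.8995, |v| = sqrt(80) = 8.9443
cos(theta) = u.v/(|u||v|) = -28/sqrt(7840) = -0.316228
theta = acos(-0.316228) = 108.43 degrees

108.43 degrees


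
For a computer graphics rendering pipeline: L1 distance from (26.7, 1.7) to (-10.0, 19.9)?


|26.7-(-10)| + |1.7-19.9| = 36.7 + 18.2 = 54.9

54.9


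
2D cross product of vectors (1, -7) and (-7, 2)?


u x v = u_x*v_y - u_y*v_x = 1*2 - (-7)*(-7)
= 2 - 49 = -47

-47


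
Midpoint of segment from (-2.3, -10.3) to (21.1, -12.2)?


M = (((-2.3)+21.1)/2, ((-10.3)+(-12.2))/2)
= (9.4, -11.25)

(9.4, -11.25)


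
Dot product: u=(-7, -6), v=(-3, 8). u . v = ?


u . v = u_x*v_x + u_y*v_y = (-7)*(-3) + (-6)*8
= 21 + (-48) = -27

-27


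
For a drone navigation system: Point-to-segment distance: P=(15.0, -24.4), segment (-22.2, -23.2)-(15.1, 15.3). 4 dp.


Project P onto AB: t = 0.4668 (clamped to [0,1])
Closest point on segment: (-4.7885, -5.2283)
Distance: 27.5524

27.5524


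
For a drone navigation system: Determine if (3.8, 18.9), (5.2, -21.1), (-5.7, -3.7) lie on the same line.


Cross product: (5.2-3.8)*((-3.7)-18.9) - ((-21.1)-18.9)*((-5.7)-3.8)
= -411.64

No, not collinear


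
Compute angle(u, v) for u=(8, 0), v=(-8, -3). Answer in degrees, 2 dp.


u.v = -64, |u| = sqrt(64) = 8, |v| = sqrt(73) = 8.544
cos(theta) = u.v/(|u||v|) = -64/sqrt(4672) = -0.936329
theta = acos(-0.936329) = 159.44 degrees

159.44 degrees


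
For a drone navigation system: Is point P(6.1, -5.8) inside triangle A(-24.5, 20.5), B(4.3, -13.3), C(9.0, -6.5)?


Cross products: AB x AP = 276.84, BC x BP = 23.01, CA x CP = 54.85
All same sign? yes

Yes, inside


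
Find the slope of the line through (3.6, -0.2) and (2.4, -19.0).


slope = (y2-y1)/(x2-x1) = ((-19)-(-0.2))/(2.4-3.6) = (-18.8)/(-1.2) = 15.6667

15.6667


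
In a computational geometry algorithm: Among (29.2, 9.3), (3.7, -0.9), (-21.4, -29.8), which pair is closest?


d(P0,P1) = 27.4643, d(P0,P2) = 63.9466, d(P1,P2) = 38.2782
Closest: P0 and P1

Closest pair: (29.2, 9.3) and (3.7, -0.9), distance = 27.4643


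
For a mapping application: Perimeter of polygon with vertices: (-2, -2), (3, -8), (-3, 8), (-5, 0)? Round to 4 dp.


Sides: (-2, -2)->(3, -8): sqrt(61) = 7.81025, (3, -8)->(-3, 8): sqrt(292) = 17.088007, (-3, 8)->(-5, 0): sqrt(68) = 8.246211, (-5, 0)->(-2, -2): sqrt(13) = 3.605551
Sum = 36.750019
Perimeter = 36.75

36.75


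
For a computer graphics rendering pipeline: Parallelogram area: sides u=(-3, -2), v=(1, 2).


|u x v| = |(-3)*2 - (-2)*1|
= |(-6) - (-2)| = 4

4


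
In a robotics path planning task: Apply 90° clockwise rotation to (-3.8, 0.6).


90° CW: (x,y) -> (y, -x)
(-3.8,0.6) -> (0.6, 3.8)

(0.6, 3.8)


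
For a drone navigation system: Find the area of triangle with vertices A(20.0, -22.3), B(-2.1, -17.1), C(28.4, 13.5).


Area = |x_A(y_B-y_C) + x_B(y_C-y_A) + x_C(y_A-y_B)|/2
= |(-612) + (-75.18) + (-147.68)|/2
= 834.86/2 = 417.43

417.43


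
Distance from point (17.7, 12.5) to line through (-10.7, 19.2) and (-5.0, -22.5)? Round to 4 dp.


|cross product| = 1146.09
|line direction| = sqrt(1771.38) = 42.0878
Distance = 1146.09/sqrt(1771.38) = 27.231

27.231


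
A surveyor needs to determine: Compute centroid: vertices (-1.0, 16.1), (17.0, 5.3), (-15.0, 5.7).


Centroid = ((x_A+x_B+x_C)/3, (y_A+y_B+y_C)/3)
= (((-1)+17+(-15))/3, (16.1+5.3+5.7)/3)
= (0.3333, 9.0333)

(0.3333, 9.0333)


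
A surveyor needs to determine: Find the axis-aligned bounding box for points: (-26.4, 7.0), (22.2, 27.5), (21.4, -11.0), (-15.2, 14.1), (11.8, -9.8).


x range: [-26.4, 22.2]
y range: [-11, 27.5]
Bounding box: (-26.4,-11) to (22.2,27.5)

(-26.4,-11) to (22.2,27.5)


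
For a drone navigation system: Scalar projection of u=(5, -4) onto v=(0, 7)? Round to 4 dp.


u.v = -28, |v| = sqrt(49) = 7
Scalar projection = u.v / |v| = -28 / sqrt(49) = -4

-4


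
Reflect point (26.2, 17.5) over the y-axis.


Reflection over y-axis: (x,y) -> (-x,y)
(26.2, 17.5) -> (-26.2, 17.5)

(-26.2, 17.5)


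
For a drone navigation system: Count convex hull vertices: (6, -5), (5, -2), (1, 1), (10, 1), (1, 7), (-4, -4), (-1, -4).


Convex hull vertices (CCW): (-4, -4), (6, -5), (10, 1), (1, 7)
Count = 4

4


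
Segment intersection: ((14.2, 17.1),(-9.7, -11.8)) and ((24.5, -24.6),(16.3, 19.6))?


Cross products: d1=113.32, d2=1406.68, d3=1294.3, d4=0.94
d1*d2 < 0 and d3*d4 < 0? no

No, they don't intersect


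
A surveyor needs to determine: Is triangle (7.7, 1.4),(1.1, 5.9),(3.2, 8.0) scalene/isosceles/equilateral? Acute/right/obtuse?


Side lengths squared: AB^2=63.81, BC^2=8.82, CA^2=63.81
Sorted: [8.82, 63.81, 63.81]
By sides: Isosceles, By angles: Acute

Isosceles, Acute


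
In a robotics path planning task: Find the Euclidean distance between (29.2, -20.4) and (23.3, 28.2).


dx=-5.9, dy=48.6
d^2 = (-5.9)^2 + 48.6^2 = 2396.77
d = sqrt(2396.77) = 48.9568

48.9568


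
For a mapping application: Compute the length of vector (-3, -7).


|u| = sqrt((-3)^2 + (-7)^2) = sqrt(58) = 7.6158

7.6158


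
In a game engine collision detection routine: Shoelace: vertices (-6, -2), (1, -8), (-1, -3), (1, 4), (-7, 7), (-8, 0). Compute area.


Shoelace sum: ((-6)*(-8) - 1*(-2)) + (1*(-3) - (-1)*(-8)) + ((-1)*4 - 1*(-3)) + (1*7 - (-7)*4) + ((-7)*0 - (-8)*7) + ((-8)*(-2) - (-6)*0)
= 145
Area = |145|/2 = 72.5

72.5


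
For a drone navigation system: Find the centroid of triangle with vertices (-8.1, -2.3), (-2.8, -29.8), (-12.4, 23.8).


Centroid = ((x_A+x_B+x_C)/3, (y_A+y_B+y_C)/3)
= (((-8.1)+(-2.8)+(-12.4))/3, ((-2.3)+(-29.8)+23.8)/3)
= (-7.7667, -2.7667)

(-7.7667, -2.7667)


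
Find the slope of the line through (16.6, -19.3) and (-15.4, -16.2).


slope = (y2-y1)/(x2-x1) = ((-16.2)-(-19.3))/((-15.4)-16.6) = 3.1/(-32) = -0.0969

-0.0969


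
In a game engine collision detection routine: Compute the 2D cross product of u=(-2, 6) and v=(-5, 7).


u x v = u_x*v_y - u_y*v_x = (-2)*7 - 6*(-5)
= (-14) - (-30) = 16

16


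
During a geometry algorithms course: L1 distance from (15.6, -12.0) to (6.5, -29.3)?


|15.6-6.5| + |(-12)-(-29.3)| = 9.1 + 17.3 = 26.4

26.4


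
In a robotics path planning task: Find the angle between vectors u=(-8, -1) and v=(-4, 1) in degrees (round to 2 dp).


u.v = 31, |u| = sqrt(65) = 8.0623, |v| = sqrt(17) = 4.1231
cos(theta) = u.v/(|u||v|) = 31/sqrt(1105) = 0.932568
theta = acos(0.932568) = 21.16 degrees

21.16 degrees


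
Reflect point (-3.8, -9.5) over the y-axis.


Reflection over y-axis: (x,y) -> (-x,y)
(-3.8, -9.5) -> (3.8, -9.5)

(3.8, -9.5)


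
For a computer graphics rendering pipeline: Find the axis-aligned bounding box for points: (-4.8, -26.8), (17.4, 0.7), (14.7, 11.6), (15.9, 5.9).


x range: [-4.8, 17.4]
y range: [-26.8, 11.6]
Bounding box: (-4.8,-26.8) to (17.4,11.6)

(-4.8,-26.8) to (17.4,11.6)


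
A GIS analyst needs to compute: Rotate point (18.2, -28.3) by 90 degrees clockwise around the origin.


90° CW: (x,y) -> (y, -x)
(18.2,-28.3) -> (-28.3, -18.2)

(-28.3, -18.2)


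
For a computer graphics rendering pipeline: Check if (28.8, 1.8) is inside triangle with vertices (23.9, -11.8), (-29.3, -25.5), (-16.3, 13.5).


Cross products: AB x AP = -656.39, BC x BP = -1911, CA x CP = 670.69
All same sign? no

No, outside


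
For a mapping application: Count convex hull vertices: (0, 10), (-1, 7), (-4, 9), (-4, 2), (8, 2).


Convex hull vertices (CCW): (-4, 2), (8, 2), (0, 10), (-4, 9)
Count = 4

4


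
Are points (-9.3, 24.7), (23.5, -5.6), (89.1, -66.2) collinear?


Cross product: (23.5-(-9.3))*((-66.2)-24.7) - ((-5.6)-24.7)*(89.1-(-9.3))
= 0

Yes, collinear


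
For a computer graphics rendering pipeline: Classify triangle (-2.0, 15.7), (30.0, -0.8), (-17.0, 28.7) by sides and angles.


Side lengths squared: AB^2=1296.25, BC^2=3079.25, CA^2=394
Sorted: [394, 1296.25, 3079.25]
By sides: Scalene, By angles: Obtuse

Scalene, Obtuse


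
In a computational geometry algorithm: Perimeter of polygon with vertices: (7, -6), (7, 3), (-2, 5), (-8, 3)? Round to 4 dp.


Sides: (7, -6)->(7, 3): sqrt(81) = 9, (7, 3)->(-2, 5): sqrt(85) = 9.219544, (-2, 5)->(-8, 3): sqrt(40) = 6.324555, (-8, 3)->(7, -6): sqrt(306) = 17.492856
Sum = 42.036955
Perimeter = 42.037

42.037


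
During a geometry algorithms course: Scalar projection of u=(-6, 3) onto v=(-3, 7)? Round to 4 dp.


u.v = 39, |v| = sqrt(58) = 7.6158
Scalar projection = u.v / |v| = 39 / sqrt(58) = 5.121

5.121


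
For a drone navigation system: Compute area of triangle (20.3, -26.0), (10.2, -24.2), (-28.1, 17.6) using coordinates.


Area = |x_A(y_B-y_C) + x_B(y_C-y_A) + x_C(y_A-y_B)|/2
= |(-848.54) + 444.72 + 50.58|/2
= 353.24/2 = 176.62

176.62


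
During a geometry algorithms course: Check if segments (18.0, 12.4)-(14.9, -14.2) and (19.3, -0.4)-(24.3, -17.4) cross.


Cross products: d1=41.9, d2=-143.8, d3=74.26, d4=259.96
d1*d2 < 0 and d3*d4 < 0? no

No, they don't intersect


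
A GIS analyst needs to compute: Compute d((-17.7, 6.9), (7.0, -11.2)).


dx=24.7, dy=-18.1
d^2 = 24.7^2 + (-18.1)^2 = 937.7
d = sqrt(937.7) = 30.6219

30.6219


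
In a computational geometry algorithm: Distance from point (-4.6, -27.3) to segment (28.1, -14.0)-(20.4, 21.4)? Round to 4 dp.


Project P onto AB: t = 0 (clamped to [0,1])
Closest point on segment: (28.1, -14)
Distance: 35.3013

35.3013


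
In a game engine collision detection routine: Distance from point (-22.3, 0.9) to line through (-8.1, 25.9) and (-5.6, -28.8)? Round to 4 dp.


|cross product| = 839.24
|line direction| = sqrt(2998.34) = 54.7571
Distance = 839.24/sqrt(2998.34) = 15.3266

15.3266


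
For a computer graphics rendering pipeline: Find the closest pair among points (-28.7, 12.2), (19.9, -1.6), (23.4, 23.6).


d(P0,P1) = 50.5213, d(P0,P2) = 53.3326, d(P1,P2) = 25.4419
Closest: P1 and P2

Closest pair: (19.9, -1.6) and (23.4, 23.6), distance = 25.4419


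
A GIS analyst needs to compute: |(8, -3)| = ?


|u| = sqrt(8^2 + (-3)^2) = sqrt(73) = 8.544

8.544


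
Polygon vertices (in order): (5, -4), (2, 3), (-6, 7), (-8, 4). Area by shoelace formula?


Shoelace sum: (5*3 - 2*(-4)) + (2*7 - (-6)*3) + ((-6)*4 - (-8)*7) + ((-8)*(-4) - 5*4)
= 99
Area = |99|/2 = 49.5

49.5


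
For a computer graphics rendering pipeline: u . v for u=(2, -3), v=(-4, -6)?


u . v = u_x*v_x + u_y*v_y = 2*(-4) + (-3)*(-6)
= (-8) + 18 = 10

10


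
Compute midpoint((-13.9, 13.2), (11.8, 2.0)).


M = (((-13.9)+11.8)/2, (13.2+2)/2)
= (-1.05, 7.6)

(-1.05, 7.6)


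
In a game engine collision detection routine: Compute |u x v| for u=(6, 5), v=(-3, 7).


|u x v| = |6*7 - 5*(-3)|
= |42 - (-15)| = 57

57


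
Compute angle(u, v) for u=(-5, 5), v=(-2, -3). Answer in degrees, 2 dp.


u.v = -5, |u| = sqrt(50) = 7.0711, |v| = sqrt(13) = 3.6056
cos(theta) = u.v/(|u||v|) = -5/sqrt(650) = -0.196116
theta = acos(-0.196116) = 101.31 degrees

101.31 degrees


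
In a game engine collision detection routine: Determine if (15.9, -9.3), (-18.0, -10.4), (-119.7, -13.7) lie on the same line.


Cross product: ((-18)-15.9)*((-13.7)-(-9.3)) - ((-10.4)-(-9.3))*((-119.7)-15.9)
= 0

Yes, collinear


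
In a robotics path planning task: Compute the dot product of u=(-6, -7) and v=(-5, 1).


u . v = u_x*v_x + u_y*v_y = (-6)*(-5) + (-7)*1
= 30 + (-7) = 23

23


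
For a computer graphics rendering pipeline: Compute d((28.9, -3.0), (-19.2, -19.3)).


dx=-48.1, dy=-16.3
d^2 = (-48.1)^2 + (-16.3)^2 = 2579.3
d = sqrt(2579.3) = 50.7868

50.7868


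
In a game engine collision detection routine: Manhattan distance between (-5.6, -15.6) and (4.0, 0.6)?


|(-5.6)-4| + |(-15.6)-0.6| = 9.6 + 16.2 = 25.8

25.8


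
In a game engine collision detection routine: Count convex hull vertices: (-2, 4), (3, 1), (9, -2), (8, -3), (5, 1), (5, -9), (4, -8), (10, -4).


Convex hull vertices (CCW): (-2, 4), (4, -8), (5, -9), (10, -4), (9, -2), (5, 1)
Count = 6

6


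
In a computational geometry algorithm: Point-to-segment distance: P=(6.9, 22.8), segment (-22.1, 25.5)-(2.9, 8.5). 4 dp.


Project P onto AB: t = 0.8434 (clamped to [0,1])
Closest point on segment: (-1.0141, 11.1616)
Distance: 14.0743

14.0743


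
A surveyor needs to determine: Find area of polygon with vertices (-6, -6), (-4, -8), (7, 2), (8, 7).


Shoelace sum: ((-6)*(-8) - (-4)*(-6)) + ((-4)*2 - 7*(-8)) + (7*7 - 8*2) + (8*(-6) - (-6)*7)
= 99
Area = |99|/2 = 49.5

49.5
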